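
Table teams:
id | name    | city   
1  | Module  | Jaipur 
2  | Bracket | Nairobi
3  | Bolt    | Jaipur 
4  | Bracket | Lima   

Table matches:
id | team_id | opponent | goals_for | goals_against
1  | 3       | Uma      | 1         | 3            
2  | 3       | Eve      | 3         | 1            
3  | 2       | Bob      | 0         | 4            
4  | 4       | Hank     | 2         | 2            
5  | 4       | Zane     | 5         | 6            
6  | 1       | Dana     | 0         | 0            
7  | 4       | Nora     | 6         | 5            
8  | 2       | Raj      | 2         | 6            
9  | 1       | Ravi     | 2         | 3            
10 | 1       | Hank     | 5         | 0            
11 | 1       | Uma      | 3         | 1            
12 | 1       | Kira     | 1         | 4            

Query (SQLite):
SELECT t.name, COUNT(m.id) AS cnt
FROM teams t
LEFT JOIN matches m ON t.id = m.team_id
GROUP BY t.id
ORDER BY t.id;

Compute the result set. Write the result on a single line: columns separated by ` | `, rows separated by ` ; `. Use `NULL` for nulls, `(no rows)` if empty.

Module | 5 ; Bracket | 2 ; Bolt | 2 ; Bracket | 3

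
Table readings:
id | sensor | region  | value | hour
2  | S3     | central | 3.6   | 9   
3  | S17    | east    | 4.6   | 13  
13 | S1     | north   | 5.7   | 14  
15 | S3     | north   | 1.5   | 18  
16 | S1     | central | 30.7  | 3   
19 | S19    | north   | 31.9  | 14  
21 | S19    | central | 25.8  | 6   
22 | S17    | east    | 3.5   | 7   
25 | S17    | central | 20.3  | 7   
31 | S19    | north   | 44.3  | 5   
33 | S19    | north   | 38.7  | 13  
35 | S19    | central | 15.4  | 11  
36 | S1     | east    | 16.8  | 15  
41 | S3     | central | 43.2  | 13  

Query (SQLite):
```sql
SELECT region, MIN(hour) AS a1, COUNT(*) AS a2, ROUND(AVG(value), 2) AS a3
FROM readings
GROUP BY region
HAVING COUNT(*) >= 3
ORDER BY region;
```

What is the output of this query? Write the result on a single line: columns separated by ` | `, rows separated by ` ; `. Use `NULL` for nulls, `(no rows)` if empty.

central | 3 | 6 | 23.17 ; east | 7 | 3 | 8.3 ; north | 5 | 5 | 24.42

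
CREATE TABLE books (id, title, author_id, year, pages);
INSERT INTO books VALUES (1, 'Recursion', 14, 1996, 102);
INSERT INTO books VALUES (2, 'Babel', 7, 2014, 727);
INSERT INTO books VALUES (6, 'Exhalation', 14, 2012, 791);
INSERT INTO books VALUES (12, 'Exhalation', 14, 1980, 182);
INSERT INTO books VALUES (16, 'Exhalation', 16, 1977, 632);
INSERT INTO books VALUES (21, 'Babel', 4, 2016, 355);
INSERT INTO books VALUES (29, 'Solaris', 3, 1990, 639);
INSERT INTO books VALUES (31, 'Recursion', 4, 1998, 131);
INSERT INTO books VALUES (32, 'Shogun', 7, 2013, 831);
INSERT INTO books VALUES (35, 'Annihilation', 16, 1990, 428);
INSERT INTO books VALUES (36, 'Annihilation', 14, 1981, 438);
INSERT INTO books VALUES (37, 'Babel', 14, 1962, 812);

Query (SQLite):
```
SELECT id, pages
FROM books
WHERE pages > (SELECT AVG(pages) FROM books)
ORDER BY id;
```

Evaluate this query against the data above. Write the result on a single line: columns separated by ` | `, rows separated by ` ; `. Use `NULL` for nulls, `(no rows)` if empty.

2 | 727 ; 6 | 791 ; 16 | 632 ; 29 | 639 ; 32 | 831 ; 37 | 812

Scalar subquery: AVG(pages) over all books rows = 505.666667 (≈; comparison uses full precision).
Keep rows where pages > that value.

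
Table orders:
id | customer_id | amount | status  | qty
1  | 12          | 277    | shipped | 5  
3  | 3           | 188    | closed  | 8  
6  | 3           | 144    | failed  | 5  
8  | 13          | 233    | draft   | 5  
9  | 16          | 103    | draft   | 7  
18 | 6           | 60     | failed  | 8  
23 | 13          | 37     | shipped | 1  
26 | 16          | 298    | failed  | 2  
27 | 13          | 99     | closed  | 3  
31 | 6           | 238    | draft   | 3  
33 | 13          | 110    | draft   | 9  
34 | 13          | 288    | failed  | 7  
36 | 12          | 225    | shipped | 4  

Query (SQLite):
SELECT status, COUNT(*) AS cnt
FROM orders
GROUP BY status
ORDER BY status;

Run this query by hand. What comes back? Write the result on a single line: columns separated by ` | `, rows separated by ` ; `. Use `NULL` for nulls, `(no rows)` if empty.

closed | 2 ; draft | 4 ; failed | 4 ; shipped | 3

Partition orders by status; compute COUNT(*) within each group.
  closed: ids {3, 27} → COUNT(*)=2
  draft: ids {8, 9, 31, 33} → COUNT(*)=4
  failed: ids {6, 18, 26, 34} → COUNT(*)=4
  shipped: ids {1, 23, 36} → COUNT(*)=3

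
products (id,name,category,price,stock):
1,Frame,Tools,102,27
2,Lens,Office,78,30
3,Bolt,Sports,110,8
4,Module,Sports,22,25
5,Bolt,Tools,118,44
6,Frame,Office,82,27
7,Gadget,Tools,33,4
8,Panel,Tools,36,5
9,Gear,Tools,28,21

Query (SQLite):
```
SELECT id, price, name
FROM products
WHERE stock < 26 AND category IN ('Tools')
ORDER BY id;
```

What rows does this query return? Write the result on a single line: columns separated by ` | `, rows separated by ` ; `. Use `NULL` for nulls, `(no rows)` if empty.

7 | 33 | Gadget ; 8 | 36 | Panel ; 9 | 28 | Gear

stock < 26: ids {3, 4, 7, 8, 9}
category IN ('Tools'): ids {1, 5, 7, 8, 9}
Combine with AND.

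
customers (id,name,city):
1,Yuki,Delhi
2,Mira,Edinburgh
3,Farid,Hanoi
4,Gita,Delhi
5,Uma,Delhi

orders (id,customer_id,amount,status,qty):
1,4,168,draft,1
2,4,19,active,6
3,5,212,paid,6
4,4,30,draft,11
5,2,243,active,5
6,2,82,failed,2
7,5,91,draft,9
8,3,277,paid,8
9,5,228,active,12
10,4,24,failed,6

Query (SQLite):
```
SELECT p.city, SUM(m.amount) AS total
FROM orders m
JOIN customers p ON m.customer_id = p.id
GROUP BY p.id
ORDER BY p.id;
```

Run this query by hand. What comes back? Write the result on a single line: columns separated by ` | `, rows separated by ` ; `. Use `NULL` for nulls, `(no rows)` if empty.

Join each orders row to its customers via customer_id.
Group joined rows by customers.id; compute SUM(m.amount) per group.
  2: ids {5, 6} → SUM(m.amount)=325
  3: ids {8} → SUM(m.amount)=277
  4: ids {1, 2, 4, 10} → SUM(m.amount)=241
  5: ids {3, 7, 9} → SUM(m.amount)=531

Edinburgh | 325 ; Hanoi | 277 ; Delhi | 241 ; Delhi | 531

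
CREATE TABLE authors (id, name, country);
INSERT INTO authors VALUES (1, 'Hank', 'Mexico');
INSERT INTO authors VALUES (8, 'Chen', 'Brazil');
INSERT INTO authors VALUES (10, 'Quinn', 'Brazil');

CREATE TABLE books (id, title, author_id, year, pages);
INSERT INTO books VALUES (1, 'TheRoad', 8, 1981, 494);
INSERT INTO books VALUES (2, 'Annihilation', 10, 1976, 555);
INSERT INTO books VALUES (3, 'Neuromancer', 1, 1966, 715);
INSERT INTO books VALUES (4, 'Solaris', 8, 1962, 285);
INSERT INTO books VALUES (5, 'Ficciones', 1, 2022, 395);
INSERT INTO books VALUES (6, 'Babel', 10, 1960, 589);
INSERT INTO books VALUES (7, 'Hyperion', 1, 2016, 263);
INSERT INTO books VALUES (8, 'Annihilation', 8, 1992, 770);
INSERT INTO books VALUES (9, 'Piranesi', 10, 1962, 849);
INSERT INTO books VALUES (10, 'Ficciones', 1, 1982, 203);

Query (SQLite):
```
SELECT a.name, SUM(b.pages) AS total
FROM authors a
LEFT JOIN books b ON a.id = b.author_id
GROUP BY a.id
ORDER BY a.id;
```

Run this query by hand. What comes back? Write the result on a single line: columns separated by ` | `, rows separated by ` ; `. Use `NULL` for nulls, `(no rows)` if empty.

Hank | 1576 ; Chen | 1549 ; Quinn | 1993

LEFT JOIN keeps every authors row; unmatched ones get NULL for books columns.
Group by authors.id and compute SUM(b.pages). SUM over an all-NULL group is NULL.
  1: ids {3, 5, 7, 10} → SUM(b.pages)=1576
  8: ids {1, 4, 8} → SUM(b.pages)=1549
  10: ids {2, 6, 9} → SUM(b.pages)=1993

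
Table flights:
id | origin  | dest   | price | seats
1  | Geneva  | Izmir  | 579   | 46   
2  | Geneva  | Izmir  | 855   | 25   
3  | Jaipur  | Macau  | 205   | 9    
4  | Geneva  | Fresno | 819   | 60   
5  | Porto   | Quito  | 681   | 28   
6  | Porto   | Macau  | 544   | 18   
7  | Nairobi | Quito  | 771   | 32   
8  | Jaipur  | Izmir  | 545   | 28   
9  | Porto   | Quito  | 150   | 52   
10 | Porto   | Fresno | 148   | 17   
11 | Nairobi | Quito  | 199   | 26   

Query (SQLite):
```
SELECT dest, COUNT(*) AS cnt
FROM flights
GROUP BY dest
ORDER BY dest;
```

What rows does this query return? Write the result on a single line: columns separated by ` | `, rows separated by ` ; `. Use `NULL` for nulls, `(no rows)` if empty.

Partition flights by dest; compute COUNT(*) within each group.
  Fresno: ids {4, 10} → COUNT(*)=2
  Izmir: ids {1, 2, 8} → COUNT(*)=3
  Macau: ids {3, 6} → COUNT(*)=2
  Quito: ids {5, 7, 9, 11} → COUNT(*)=4

Fresno | 2 ; Izmir | 3 ; Macau | 2 ; Quito | 4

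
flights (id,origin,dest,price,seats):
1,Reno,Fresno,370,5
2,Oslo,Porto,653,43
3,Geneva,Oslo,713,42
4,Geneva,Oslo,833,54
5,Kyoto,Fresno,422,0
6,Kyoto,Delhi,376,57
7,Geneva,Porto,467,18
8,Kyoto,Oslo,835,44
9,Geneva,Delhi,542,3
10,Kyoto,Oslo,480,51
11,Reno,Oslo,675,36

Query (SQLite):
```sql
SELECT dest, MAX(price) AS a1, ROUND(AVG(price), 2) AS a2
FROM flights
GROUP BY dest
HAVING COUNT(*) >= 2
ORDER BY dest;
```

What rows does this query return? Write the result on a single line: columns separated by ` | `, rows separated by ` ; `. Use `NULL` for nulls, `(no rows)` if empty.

Group flights by dest.
Per group compute: MAX(price), ROUND(AVG(price), 2).
HAVING: drop groups with fewer than 2 rows.
  Delhi: ids {6, 9} → MAX(price)=542, ROUND(AVG(price), 2)=459
  Fresno: ids {1, 5} → MAX(price)=422, ROUND(AVG(price), 2)=396
  Oslo: ids {3, 4, 8, 10, 11} → MAX(price)=835, ROUND(AVG(price), 2)=707.2
  Porto: ids {2, 7} → MAX(price)=653, ROUND(AVG(price), 2)=560

Delhi | 542 | 459 ; Fresno | 422 | 396 ; Oslo | 835 | 707.2 ; Porto | 653 | 560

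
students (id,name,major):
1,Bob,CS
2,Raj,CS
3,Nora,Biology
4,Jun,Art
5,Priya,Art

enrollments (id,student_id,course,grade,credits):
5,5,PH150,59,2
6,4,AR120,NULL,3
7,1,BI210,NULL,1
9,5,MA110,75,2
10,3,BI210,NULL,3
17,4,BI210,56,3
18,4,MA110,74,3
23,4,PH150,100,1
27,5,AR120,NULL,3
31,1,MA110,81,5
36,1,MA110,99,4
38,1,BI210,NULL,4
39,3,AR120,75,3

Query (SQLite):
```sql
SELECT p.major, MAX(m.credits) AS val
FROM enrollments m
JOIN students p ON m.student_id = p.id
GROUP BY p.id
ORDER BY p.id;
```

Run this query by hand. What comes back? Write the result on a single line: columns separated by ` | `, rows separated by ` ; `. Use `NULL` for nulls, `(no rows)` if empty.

Join each enrollments row to its students via student_id.
Group joined rows by students.id; compute MAX(m.credits) per group.
  1: ids {7, 31, 36, 38} → MAX(m.credits)=5
  3: ids {10, 39} → MAX(m.credits)=3
  4: ids {6, 17, 18, 23} → MAX(m.credits)=3
  5: ids {5, 9, 27} → MAX(m.credits)=3

CS | 5 ; Biology | 3 ; Art | 3 ; Art | 3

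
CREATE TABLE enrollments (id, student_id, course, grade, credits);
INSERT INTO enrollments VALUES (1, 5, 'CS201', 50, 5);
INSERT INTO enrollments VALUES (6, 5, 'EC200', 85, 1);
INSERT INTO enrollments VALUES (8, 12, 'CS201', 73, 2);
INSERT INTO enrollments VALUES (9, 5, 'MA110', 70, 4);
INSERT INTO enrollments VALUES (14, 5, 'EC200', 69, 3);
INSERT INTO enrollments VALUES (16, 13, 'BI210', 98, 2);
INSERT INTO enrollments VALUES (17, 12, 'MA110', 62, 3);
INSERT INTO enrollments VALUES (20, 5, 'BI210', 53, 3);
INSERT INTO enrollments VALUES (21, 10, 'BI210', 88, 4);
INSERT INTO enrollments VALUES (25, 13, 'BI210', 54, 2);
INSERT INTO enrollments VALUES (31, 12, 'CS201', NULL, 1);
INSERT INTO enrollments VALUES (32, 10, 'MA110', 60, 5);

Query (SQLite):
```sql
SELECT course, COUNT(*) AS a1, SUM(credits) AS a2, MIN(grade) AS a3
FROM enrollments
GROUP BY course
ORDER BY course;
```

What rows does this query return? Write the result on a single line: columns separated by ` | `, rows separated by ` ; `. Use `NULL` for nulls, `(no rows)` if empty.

Group enrollments by course.
Per group compute: COUNT(*), SUM(credits), MIN(grade).
  BI210: ids {16, 20, 21, 25} → COUNT(*)=4, SUM(credits)=11, MIN(grade)=53
  CS201: ids {1, 8, 31} → COUNT(*)=3, SUM(credits)=8, MIN(grade)=50
  EC200: ids {6, 14} → COUNT(*)=2, SUM(credits)=4, MIN(grade)=69
  MA110: ids {9, 17, 32} → COUNT(*)=3, SUM(credits)=12, MIN(grade)=60

BI210 | 4 | 11 | 53 ; CS201 | 3 | 8 | 50 ; EC200 | 2 | 4 | 69 ; MA110 | 3 | 12 | 60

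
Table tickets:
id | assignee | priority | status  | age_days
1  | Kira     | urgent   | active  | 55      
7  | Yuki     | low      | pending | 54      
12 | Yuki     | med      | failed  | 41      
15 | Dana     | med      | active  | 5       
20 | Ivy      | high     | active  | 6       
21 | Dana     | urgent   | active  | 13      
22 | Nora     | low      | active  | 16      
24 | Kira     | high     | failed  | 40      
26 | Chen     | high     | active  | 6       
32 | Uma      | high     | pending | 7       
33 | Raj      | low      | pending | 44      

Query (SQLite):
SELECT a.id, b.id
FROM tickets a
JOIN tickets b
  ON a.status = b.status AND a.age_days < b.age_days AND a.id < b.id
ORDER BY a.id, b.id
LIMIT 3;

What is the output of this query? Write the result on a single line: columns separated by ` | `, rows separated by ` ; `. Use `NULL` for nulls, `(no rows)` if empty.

15 | 20 ; 15 | 21 ; 15 | 22

Pairs (a,b) with same status, a.age_days < b.age_days, a.id < b.id.
status groups: active:{1,15,20,21,22,26} failed:{12,24} pending:{7,32,33}
Ordered by (a.id, b.id); first 3.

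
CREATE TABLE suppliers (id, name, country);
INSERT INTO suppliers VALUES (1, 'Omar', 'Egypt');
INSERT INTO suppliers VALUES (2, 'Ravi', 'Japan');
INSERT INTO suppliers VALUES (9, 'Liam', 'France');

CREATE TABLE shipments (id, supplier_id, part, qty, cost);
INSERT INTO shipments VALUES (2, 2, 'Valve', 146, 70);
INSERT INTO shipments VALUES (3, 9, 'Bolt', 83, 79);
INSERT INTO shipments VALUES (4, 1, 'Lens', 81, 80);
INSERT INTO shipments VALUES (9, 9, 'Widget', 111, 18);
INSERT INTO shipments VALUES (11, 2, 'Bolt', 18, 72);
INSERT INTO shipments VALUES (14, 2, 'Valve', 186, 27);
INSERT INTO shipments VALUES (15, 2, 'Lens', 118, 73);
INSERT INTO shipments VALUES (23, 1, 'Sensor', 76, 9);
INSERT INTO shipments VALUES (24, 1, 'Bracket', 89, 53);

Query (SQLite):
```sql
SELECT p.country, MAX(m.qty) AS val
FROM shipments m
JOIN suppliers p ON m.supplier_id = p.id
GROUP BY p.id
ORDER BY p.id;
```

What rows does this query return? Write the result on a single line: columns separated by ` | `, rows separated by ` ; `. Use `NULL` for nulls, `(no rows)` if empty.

Join each shipments row to its suppliers via supplier_id.
Group joined rows by suppliers.id; compute MAX(m.qty) per group.
  1: ids {4, 23, 24} → MAX(m.qty)=89
  2: ids {2, 11, 14, 15} → MAX(m.qty)=186
  9: ids {3, 9} → MAX(m.qty)=111

Egypt | 89 ; Japan | 186 ; France | 111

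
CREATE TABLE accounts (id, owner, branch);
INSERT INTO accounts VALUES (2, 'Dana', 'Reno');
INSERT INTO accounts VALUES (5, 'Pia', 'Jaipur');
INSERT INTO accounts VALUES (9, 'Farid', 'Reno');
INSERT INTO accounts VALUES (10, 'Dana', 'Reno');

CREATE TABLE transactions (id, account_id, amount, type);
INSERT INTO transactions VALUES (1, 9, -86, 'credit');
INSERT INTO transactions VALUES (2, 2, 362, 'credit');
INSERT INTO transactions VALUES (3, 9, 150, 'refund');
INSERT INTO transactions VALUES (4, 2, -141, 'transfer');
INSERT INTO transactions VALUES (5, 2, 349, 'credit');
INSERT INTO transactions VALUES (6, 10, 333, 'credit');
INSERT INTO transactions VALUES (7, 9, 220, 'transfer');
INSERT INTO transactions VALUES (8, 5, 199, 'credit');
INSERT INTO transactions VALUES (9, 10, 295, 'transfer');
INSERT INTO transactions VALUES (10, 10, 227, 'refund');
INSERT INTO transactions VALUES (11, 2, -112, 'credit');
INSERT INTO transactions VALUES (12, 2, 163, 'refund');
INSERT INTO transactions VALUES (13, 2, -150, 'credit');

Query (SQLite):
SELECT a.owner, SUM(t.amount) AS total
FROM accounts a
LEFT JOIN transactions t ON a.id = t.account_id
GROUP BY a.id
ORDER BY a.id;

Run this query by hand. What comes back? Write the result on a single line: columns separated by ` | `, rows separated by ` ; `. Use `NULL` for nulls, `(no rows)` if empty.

LEFT JOIN keeps every accounts row; unmatched ones get NULL for transactions columns.
Group by accounts.id and compute SUM(t.amount). SUM over an all-NULL group is NULL.
  2: ids {2, 4, 5, 11, 12, 13} → SUM(t.amount)=471
  5: ids {8} → SUM(t.amount)=199
  9: ids {1, 3, 7} → SUM(t.amount)=284
  10: ids {6, 9, 10} → SUM(t.amount)=855

Dana | 471 ; Pia | 199 ; Farid | 284 ; Dana | 855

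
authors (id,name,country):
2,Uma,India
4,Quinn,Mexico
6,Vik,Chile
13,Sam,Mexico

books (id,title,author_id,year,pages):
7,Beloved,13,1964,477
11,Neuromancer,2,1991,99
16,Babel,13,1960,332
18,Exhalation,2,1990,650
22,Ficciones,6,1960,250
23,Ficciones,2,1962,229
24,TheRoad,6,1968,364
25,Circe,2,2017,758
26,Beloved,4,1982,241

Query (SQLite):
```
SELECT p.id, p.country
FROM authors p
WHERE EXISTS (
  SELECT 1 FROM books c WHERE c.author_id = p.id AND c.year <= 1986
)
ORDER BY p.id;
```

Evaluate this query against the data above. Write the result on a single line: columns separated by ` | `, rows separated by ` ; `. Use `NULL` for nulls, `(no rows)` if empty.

2 | India ; 4 | Mexico ; 6 | Chile ; 13 | Mexico

For each authors row, check whether any books with matching author_id has year <= 1986.
Keep rows where that is true.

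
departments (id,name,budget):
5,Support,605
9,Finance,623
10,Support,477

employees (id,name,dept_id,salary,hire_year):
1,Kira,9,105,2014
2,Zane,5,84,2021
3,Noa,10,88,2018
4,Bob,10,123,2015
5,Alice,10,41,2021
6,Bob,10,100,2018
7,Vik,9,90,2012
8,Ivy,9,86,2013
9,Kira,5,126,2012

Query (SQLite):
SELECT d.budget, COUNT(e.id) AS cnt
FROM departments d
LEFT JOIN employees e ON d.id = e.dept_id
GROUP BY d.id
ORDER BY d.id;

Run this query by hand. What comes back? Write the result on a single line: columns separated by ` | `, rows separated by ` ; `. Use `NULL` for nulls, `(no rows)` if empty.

605 | 2 ; 623 | 3 ; 477 | 4

LEFT JOIN keeps every departments row; unmatched ones get NULL for employees columns.
Group by departments.id and compute COUNT(e.id). COUNT(col) of an all-NULL group is 0.
  5: ids {2, 9} → COUNT(e.id)=2
  9: ids {1, 7, 8} → COUNT(e.id)=3
  10: ids {3, 4, 5, 6} → COUNT(e.id)=4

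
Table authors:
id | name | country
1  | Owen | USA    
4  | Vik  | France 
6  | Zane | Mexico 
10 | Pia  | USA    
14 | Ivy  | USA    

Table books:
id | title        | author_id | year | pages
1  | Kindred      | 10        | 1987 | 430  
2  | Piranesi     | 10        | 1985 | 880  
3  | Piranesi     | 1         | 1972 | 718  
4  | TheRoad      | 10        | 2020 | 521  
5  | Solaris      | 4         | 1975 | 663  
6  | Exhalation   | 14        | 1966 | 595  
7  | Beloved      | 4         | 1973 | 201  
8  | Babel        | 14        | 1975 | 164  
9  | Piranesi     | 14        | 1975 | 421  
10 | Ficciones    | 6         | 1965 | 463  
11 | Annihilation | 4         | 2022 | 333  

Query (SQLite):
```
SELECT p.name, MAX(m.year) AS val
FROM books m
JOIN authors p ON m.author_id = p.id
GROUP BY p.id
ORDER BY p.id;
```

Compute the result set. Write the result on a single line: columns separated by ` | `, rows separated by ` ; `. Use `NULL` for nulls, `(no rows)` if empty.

Owen | 1972 ; Vik | 2022 ; Zane | 1965 ; Pia | 2020 ; Ivy | 1975

Join each books row to its authors via author_id.
Group joined rows by authors.id; compute MAX(m.year) per group.
  1: ids {3} → MAX(m.year)=1972
  4: ids {5, 7, 11} → MAX(m.year)=2022
  6: ids {10} → MAX(m.year)=1965
  10: ids {1, 2, 4} → MAX(m.year)=2020
  14: ids {6, 8, 9} → MAX(m.year)=1975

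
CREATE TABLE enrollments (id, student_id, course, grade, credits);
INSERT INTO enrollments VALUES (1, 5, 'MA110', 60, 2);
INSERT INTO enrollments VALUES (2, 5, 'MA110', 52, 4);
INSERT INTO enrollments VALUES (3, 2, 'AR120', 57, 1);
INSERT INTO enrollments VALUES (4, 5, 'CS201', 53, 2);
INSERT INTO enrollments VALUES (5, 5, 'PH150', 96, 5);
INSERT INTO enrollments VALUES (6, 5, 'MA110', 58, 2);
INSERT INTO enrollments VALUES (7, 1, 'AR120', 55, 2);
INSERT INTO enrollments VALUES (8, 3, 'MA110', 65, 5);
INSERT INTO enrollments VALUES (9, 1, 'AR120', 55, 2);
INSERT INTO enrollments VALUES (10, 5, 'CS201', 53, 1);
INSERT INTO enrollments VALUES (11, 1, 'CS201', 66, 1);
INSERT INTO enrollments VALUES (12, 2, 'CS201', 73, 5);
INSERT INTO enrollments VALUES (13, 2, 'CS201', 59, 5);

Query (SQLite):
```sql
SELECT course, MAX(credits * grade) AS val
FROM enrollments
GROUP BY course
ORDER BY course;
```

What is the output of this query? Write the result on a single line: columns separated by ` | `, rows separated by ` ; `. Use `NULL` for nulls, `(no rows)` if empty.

AR120 | 110 ; CS201 | 365 ; MA110 | 325 ; PH150 | 480

For each row compute credits * grade.
Group by course; take MAX of the expression per group.
  AR120: ids {3, 7, 9} → MAX(credits * grade)=110
  CS201: ids {4, 10, 11, 12, 13} → MAX(credits * grade)=365
  MA110: ids {1, 2, 6, 8} → MAX(credits * grade)=325
  PH150: ids {5} → MAX(credits * grade)=480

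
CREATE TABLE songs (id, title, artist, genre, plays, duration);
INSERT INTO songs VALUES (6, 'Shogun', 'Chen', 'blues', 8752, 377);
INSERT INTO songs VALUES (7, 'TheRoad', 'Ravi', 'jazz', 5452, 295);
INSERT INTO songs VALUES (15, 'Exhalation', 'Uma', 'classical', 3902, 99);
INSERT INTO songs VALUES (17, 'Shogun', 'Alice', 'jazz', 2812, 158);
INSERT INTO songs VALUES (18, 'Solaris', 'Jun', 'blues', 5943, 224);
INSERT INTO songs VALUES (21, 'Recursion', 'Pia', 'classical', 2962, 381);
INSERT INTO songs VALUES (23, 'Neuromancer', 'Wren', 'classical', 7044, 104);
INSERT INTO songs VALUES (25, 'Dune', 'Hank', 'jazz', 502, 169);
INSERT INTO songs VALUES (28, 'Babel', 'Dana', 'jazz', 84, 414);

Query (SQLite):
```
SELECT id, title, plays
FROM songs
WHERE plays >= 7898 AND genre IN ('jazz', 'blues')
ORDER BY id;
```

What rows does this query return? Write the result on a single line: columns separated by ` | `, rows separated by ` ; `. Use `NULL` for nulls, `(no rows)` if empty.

6 | Shogun | 8752

plays >= 7898: ids {6}
genre IN ('jazz', 'blues'): ids {6, 7, 17, 18, 25, 28}
Combine with AND.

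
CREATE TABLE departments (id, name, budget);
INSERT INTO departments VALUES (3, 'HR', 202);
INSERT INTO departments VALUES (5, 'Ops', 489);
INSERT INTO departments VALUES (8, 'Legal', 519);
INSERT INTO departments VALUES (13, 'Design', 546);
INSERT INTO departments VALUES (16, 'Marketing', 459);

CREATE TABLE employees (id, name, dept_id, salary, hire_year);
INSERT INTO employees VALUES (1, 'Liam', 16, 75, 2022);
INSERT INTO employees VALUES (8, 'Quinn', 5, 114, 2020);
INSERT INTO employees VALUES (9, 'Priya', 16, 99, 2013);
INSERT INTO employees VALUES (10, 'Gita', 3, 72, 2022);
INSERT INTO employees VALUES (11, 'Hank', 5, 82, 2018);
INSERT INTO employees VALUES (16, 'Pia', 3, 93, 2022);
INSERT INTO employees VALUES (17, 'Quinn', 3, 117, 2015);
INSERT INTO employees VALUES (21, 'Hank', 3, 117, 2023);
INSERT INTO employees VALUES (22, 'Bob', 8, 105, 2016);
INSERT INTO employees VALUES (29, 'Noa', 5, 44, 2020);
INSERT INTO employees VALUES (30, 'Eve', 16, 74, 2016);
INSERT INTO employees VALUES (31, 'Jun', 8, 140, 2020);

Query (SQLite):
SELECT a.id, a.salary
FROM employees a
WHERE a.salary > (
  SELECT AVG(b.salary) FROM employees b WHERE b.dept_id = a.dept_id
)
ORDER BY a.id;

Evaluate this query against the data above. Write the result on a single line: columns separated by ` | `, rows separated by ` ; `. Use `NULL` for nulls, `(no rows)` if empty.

8 | 114 ; 9 | 99 ; 11 | 82 ; 17 | 117 ; 21 | 117 ; 31 | 140

For each employees row a, compute AVG(salary) over rows sharing a.dept_id.
Keep row a if a.salary > that per-group AVG.
  dept_id=3: AVG(salary) = 99.75
  dept_id=5: AVG(salary) = 80.0
  dept_id=8: AVG(salary) = 122.5
  dept_id=16: AVG(salary) = 82.666667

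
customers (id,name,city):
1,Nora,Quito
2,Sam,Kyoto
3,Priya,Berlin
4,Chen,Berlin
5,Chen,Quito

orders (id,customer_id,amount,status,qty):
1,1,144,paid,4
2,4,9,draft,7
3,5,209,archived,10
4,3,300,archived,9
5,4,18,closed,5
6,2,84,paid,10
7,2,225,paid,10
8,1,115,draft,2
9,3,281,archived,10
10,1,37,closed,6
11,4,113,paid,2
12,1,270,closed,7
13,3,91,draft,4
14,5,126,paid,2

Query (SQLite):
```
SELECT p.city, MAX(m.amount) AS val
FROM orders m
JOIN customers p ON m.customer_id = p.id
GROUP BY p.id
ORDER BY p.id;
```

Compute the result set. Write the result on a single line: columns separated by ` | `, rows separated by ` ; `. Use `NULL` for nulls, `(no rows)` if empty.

Quito | 270 ; Kyoto | 225 ; Berlin | 300 ; Berlin | 113 ; Quito | 209

Join each orders row to its customers via customer_id.
Group joined rows by customers.id; compute MAX(m.amount) per group.
  1: ids {1, 8, 10, 12} → MAX(m.amount)=270
  2: ids {6, 7} → MAX(m.amount)=225
  3: ids {4, 9, 13} → MAX(m.amount)=300
  4: ids {2, 5, 11} → MAX(m.amount)=113
  5: ids {3, 14} → MAX(m.amount)=209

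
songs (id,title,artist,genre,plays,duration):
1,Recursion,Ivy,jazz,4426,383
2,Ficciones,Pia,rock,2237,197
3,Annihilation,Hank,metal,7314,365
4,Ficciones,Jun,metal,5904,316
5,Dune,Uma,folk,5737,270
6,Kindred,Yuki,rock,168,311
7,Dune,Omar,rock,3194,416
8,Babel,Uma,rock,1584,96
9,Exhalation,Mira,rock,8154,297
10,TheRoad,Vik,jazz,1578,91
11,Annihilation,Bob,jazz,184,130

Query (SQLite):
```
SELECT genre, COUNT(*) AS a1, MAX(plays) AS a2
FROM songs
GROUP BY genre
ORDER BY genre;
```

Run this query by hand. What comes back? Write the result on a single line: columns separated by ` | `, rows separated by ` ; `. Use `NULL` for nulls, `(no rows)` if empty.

folk | 1 | 5737 ; jazz | 3 | 4426 ; metal | 2 | 7314 ; rock | 5 | 8154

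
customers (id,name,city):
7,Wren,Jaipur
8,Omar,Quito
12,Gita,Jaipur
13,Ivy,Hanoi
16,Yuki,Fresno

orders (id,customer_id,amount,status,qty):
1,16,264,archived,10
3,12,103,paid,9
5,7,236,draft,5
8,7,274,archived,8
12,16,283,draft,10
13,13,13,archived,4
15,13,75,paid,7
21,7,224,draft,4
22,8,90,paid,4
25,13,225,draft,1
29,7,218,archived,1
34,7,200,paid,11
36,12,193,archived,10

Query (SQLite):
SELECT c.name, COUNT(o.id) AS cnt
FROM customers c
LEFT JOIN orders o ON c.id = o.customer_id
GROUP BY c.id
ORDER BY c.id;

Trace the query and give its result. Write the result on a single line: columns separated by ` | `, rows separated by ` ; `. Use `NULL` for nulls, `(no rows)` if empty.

Wren | 5 ; Omar | 1 ; Gita | 2 ; Ivy | 3 ; Yuki | 2

LEFT JOIN keeps every customers row; unmatched ones get NULL for orders columns.
Group by customers.id and compute COUNT(o.id). COUNT(col) of an all-NULL group is 0.
  7: ids {5, 8, 21, 29, 34} → COUNT(o.id)=5
  8: ids {22} → COUNT(o.id)=1
  12: ids {3, 36} → COUNT(o.id)=2
  13: ids {13, 15, 25} → COUNT(o.id)=3
  16: ids {1, 12} → COUNT(o.id)=2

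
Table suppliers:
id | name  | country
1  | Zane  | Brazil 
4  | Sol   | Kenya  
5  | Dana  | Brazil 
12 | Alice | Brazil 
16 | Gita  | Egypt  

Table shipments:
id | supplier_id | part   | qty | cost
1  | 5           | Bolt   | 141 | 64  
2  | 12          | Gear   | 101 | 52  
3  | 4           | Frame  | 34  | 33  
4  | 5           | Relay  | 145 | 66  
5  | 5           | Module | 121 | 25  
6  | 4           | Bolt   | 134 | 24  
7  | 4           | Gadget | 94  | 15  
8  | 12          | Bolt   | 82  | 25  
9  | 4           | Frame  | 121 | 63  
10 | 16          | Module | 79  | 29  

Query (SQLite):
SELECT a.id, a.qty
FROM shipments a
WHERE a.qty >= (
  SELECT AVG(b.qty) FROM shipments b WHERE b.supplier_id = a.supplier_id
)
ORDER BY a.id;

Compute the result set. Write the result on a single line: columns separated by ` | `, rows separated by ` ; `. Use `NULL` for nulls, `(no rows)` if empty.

1 | 141 ; 2 | 101 ; 4 | 145 ; 6 | 134 ; 9 | 121 ; 10 | 79

For each shipments row a, compute AVG(qty) over rows sharing a.supplier_id.
Keep row a if a.qty >= that per-group AVG.
  supplier_id=4: AVG(qty) = 95.75
  supplier_id=5: AVG(qty) = 135.666667
  supplier_id=12: AVG(qty) = 91.5
  supplier_id=16: AVG(qty) = 79.0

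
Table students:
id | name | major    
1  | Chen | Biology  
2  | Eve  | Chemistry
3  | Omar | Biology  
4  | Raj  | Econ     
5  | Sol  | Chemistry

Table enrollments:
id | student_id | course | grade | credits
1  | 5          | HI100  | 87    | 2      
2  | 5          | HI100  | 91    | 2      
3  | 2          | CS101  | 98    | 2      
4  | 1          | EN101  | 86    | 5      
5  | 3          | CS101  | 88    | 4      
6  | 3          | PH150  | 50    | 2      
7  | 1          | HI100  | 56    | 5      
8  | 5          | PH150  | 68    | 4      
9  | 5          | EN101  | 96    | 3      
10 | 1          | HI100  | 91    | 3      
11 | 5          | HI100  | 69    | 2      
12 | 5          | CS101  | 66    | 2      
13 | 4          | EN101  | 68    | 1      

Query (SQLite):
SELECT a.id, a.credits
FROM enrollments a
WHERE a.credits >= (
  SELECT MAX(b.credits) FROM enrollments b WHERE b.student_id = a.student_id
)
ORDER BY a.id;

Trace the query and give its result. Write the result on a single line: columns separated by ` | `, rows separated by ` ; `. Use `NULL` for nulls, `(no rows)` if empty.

3 | 2 ; 4 | 5 ; 5 | 4 ; 7 | 5 ; 8 | 4 ; 13 | 1

For each enrollments row a, compute MAX(credits) over rows sharing a.student_id.
Keep row a if a.credits >= that per-group MAX.
  student_id=1: MAX(credits) = 5
  student_id=2: MAX(credits) = 2
  student_id=3: MAX(credits) = 4
  student_id=4: MAX(credits) = 1
  student_id=5: MAX(credits) = 4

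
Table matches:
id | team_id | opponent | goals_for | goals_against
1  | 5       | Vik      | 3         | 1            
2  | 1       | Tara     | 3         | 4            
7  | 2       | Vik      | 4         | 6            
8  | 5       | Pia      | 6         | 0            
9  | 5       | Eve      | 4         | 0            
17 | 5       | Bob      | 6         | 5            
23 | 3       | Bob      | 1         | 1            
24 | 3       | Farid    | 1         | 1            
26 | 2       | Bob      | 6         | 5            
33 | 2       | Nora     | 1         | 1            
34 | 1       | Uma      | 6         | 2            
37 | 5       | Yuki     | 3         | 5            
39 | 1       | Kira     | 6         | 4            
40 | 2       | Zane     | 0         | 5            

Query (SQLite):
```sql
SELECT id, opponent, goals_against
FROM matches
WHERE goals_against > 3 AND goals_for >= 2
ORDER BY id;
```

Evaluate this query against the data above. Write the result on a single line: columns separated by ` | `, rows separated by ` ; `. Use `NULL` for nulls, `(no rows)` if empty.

goals_against > 3: ids {2, 7, 17, 26, 37, 39, 40}
goals_for >= 2: ids {1, 2, 7, 8, 9, 17, 26, 34, 37, 39}
Combine with AND.

2 | Tara | 4 ; 7 | Vik | 6 ; 17 | Bob | 5 ; 26 | Bob | 5 ; 37 | Yuki | 5 ; 39 | Kira | 4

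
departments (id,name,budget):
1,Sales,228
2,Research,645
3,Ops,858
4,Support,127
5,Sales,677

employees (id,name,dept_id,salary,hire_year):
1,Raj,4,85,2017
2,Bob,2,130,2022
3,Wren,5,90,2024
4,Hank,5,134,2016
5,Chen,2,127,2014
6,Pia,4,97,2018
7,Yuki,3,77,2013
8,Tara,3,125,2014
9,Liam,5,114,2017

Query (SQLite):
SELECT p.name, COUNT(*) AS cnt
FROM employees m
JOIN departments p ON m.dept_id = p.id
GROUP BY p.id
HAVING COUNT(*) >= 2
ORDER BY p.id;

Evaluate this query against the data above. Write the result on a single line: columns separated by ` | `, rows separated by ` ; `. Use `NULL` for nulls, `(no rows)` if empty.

Research | 2 ; Ops | 2 ; Support | 2 ; Sales | 3

Join each employees row to its departments via dept_id.
Group joined rows by departments.id; compute COUNT(*) per group.
HAVING: keep groups with count ≥ 2.
  2: ids {2, 5} → COUNT(*)=2
  3: ids {7, 8} → COUNT(*)=2
  4: ids {1, 6} → COUNT(*)=2
  5: ids {3, 4, 9} → COUNT(*)=3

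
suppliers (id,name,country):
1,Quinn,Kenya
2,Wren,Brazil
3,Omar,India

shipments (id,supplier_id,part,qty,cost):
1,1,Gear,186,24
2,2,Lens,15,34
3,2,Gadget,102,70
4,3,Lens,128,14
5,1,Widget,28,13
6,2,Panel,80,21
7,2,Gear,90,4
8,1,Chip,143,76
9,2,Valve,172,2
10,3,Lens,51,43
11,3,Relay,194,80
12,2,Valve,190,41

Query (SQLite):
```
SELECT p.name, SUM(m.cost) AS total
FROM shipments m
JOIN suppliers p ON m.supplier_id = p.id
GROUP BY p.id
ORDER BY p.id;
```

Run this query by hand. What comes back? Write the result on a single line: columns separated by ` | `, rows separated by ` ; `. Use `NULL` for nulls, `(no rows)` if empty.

Quinn | 113 ; Wren | 172 ; Omar | 137

Join each shipments row to its suppliers via supplier_id.
Group joined rows by suppliers.id; compute SUM(m.cost) per group.
  1: ids {1, 5, 8} → SUM(m.cost)=113
  2: ids {2, 3, 6, 7, 9, 12} → SUM(m.cost)=172
  3: ids {4, 10, 11} → SUM(m.cost)=137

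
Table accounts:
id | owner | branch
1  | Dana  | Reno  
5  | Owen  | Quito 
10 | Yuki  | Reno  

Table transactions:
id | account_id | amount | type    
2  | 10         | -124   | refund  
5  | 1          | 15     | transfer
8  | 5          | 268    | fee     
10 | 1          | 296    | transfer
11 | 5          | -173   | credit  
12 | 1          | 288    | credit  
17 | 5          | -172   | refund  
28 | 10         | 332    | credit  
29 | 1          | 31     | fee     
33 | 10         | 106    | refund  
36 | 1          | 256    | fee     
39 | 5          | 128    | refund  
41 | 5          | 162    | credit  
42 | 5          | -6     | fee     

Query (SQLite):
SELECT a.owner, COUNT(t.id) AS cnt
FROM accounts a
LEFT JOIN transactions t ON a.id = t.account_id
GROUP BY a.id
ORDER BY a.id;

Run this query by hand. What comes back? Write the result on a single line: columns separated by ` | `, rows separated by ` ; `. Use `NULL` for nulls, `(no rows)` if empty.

Dana | 5 ; Owen | 6 ; Yuki | 3

LEFT JOIN keeps every accounts row; unmatched ones get NULL for transactions columns.
Group by accounts.id and compute COUNT(t.id). COUNT(col) of an all-NULL group is 0.
  1: ids {5, 10, 12, 29, 36} → COUNT(t.id)=5
  5: ids {8, 11, 17, 39, 41, 42} → COUNT(t.id)=6
  10: ids {2, 28, 33} → COUNT(t.id)=3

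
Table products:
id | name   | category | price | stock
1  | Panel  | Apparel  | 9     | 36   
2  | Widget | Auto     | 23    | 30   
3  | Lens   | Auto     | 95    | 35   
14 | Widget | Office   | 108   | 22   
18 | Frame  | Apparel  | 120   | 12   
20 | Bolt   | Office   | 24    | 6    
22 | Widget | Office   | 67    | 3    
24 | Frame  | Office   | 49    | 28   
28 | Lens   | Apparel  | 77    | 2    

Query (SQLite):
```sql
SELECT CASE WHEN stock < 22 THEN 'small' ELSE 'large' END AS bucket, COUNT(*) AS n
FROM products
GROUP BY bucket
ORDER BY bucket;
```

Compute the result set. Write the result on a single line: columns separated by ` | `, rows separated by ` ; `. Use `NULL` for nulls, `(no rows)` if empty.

large | 5 ; small | 4

Bucket rows by stock < 22 → 'small' else 'large'; count each bucket.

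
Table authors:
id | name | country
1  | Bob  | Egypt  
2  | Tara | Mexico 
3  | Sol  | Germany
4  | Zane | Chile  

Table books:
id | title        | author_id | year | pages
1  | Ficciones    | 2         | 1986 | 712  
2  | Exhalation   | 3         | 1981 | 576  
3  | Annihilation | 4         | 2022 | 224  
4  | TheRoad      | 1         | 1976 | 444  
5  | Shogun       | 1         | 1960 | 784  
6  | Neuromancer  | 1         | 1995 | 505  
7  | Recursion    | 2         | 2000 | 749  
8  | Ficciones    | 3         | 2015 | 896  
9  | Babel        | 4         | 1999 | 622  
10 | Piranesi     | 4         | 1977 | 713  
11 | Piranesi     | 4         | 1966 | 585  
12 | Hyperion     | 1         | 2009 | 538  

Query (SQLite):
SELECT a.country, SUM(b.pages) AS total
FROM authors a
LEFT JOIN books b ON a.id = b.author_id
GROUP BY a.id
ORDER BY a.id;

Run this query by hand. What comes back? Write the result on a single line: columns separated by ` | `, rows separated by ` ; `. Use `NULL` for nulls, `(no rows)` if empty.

LEFT JOIN keeps every authors row; unmatched ones get NULL for books columns.
Group by authors.id and compute SUM(b.pages). SUM over an all-NULL group is NULL.
  1: ids {4, 5, 6, 12} → SUM(b.pages)=2271
  2: ids {1, 7} → SUM(b.pages)=1461
  3: ids {2, 8} → SUM(b.pages)=1472
  4: ids {3, 9, 10, 11} → SUM(b.pages)=2144

Egypt | 2271 ; Mexico | 1461 ; Germany | 1472 ; Chile | 2144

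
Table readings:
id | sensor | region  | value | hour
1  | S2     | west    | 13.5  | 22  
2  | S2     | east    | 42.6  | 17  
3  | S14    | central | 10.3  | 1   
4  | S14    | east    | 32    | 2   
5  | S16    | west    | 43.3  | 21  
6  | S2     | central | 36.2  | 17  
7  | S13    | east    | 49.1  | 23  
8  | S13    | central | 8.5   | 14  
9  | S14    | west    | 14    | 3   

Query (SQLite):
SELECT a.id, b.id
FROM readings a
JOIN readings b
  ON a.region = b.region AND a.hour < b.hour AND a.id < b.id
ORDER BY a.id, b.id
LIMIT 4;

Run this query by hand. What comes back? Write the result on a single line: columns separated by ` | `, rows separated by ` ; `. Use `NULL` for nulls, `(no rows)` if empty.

2 | 7 ; 3 | 6 ; 3 | 8 ; 4 | 7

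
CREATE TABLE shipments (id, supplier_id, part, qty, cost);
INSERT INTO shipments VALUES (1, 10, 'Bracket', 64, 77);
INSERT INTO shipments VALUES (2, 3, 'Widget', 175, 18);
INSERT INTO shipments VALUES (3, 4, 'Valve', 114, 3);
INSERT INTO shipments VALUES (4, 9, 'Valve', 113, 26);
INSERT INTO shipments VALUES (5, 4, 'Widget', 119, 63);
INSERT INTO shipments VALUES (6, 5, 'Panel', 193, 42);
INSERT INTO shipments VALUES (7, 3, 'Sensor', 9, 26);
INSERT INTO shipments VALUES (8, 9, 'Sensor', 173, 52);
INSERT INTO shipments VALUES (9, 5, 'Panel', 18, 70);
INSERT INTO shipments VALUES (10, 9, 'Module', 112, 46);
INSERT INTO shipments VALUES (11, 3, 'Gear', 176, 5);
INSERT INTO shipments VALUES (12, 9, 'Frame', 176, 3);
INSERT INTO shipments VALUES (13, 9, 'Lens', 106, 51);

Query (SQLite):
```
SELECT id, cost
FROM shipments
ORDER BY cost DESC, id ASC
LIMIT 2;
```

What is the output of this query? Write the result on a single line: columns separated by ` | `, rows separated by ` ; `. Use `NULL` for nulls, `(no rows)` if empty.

Sort by cost desc, tiebreak id asc: (77, id=1), (70, id=9), (63, id=5), (52, id=8), (51, id=13) …. Take first 2.

1 | 77 ; 9 | 70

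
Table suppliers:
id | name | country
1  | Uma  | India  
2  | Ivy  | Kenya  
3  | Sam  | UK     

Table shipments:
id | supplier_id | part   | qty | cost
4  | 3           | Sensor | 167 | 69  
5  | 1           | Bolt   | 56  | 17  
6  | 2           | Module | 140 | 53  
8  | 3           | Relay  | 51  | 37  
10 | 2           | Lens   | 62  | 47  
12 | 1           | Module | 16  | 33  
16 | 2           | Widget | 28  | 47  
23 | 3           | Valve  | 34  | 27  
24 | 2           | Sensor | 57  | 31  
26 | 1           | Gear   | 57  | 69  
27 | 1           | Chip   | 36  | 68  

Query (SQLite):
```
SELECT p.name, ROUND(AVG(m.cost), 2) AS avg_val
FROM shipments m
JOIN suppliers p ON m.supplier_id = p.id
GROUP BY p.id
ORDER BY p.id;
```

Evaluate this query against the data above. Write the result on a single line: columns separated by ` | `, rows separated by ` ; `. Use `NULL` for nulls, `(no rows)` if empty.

Uma | 46.75 ; Ivy | 44.5 ; Sam | 44.33

Join each shipments row to its suppliers via supplier_id.
Group joined rows by suppliers.id; compute ROUND(AVG(m.cost), 2) per group.
  1: ids {5, 12, 26, 27} → ROUND(AVG(m.cost), 2)=46.75
  2: ids {6, 10, 16, 24} → ROUND(AVG(m.cost), 2)=44.5
  3: ids {4, 8, 23} → ROUND(AVG(m.cost), 2)=44.33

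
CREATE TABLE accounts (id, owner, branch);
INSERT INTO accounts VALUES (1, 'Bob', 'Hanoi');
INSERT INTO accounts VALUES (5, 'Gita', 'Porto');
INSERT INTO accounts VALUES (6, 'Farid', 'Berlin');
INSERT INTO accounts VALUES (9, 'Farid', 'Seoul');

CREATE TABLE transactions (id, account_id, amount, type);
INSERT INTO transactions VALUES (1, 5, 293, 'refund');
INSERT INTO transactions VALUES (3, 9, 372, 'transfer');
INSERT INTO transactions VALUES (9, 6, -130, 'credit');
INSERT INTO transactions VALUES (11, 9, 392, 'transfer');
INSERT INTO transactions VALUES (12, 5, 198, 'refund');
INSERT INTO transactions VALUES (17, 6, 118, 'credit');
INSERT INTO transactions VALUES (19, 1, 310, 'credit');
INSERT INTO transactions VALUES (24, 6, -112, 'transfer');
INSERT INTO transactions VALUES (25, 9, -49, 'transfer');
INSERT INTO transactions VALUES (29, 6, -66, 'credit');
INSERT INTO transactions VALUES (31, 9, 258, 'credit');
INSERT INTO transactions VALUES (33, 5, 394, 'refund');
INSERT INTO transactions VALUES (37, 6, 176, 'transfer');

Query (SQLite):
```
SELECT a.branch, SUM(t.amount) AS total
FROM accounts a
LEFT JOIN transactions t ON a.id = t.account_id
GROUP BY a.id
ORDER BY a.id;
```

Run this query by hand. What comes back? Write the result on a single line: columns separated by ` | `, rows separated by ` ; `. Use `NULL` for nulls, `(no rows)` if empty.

Hanoi | 310 ; Porto | 885 ; Berlin | -14 ; Seoul | 973

LEFT JOIN keeps every accounts row; unmatched ones get NULL for transactions columns.
Group by accounts.id and compute SUM(t.amount). SUM over an all-NULL group is NULL.
  1: ids {19} → SUM(t.amount)=310
  5: ids {1, 12, 33} → SUM(t.amount)=885
  6: ids {9, 17, 24, 29, 37} → SUM(t.amount)=-14
  9: ids {3, 11, 25, 31} → SUM(t.amount)=973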